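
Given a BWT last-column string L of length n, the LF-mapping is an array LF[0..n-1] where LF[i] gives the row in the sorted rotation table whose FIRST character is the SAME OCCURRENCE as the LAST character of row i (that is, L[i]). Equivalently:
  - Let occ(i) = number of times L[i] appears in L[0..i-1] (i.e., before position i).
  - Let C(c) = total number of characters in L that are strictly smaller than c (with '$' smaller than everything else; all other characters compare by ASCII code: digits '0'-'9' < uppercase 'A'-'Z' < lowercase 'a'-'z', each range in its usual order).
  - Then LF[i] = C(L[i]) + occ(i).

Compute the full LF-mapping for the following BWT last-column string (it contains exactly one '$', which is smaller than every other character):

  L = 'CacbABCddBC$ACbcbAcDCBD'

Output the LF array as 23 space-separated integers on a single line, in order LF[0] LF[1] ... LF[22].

Char counts: '$':1, 'A':3, 'B':3, 'C':5, 'D':2, 'a':1, 'b':3, 'c':3, 'd':2
C (first-col start): C('$')=0, C('A')=1, C('B')=4, C('C')=7, C('D')=12, C('a')=14, C('b')=15, C('c')=18, C('d')=21
L[0]='C': occ=0, LF[0]=C('C')+0=7+0=7
L[1]='a': occ=0, LF[1]=C('a')+0=14+0=14
L[2]='c': occ=0, LF[2]=C('c')+0=18+0=18
L[3]='b': occ=0, LF[3]=C('b')+0=15+0=15
L[4]='A': occ=0, LF[4]=C('A')+0=1+0=1
L[5]='B': occ=0, LF[5]=C('B')+0=4+0=4
L[6]='C': occ=1, LF[6]=C('C')+1=7+1=8
L[7]='d': occ=0, LF[7]=C('d')+0=21+0=21
L[8]='d': occ=1, LF[8]=C('d')+1=21+1=22
L[9]='B': occ=1, LF[9]=C('B')+1=4+1=5
L[10]='C': occ=2, LF[10]=C('C')+2=7+2=9
L[11]='$': occ=0, LF[11]=C('$')+0=0+0=0
L[12]='A': occ=1, LF[12]=C('A')+1=1+1=2
L[13]='C': occ=3, LF[13]=C('C')+3=7+3=10
L[14]='b': occ=1, LF[14]=C('b')+1=15+1=16
L[15]='c': occ=1, LF[15]=C('c')+1=18+1=19
L[16]='b': occ=2, LF[16]=C('b')+2=15+2=17
L[17]='A': occ=2, LF[17]=C('A')+2=1+2=3
L[18]='c': occ=2, LF[18]=C('c')+2=18+2=20
L[19]='D': occ=0, LF[19]=C('D')+0=12+0=12
L[20]='C': occ=4, LF[20]=C('C')+4=7+4=11
L[21]='B': occ=2, LF[21]=C('B')+2=4+2=6
L[22]='D': occ=1, LF[22]=C('D')+1=12+1=13

Answer: 7 14 18 15 1 4 8 21 22 5 9 0 2 10 16 19 17 3 20 12 11 6 13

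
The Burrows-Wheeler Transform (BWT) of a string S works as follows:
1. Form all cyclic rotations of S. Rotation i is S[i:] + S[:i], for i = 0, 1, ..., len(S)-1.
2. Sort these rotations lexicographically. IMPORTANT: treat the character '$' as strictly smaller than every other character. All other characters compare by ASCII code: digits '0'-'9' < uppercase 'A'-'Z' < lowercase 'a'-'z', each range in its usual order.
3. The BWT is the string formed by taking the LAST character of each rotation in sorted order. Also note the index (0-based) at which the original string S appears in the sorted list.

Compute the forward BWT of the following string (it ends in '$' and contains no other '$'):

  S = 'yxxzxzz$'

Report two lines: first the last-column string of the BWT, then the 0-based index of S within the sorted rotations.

All 8 rotations (rotation i = S[i:]+S[:i]):
  rot[0] = yxxzxzz$
  rot[1] = xxzxzz$y
  rot[2] = xzxzz$yx
  rot[3] = zxzz$yxx
  rot[4] = xzz$yxxz
  rot[5] = zz$yxxzx
  rot[6] = z$yxxzxz
  rot[7] = $yxxzxzz
Sorted (with $ < everything):
  sorted[0] = $yxxzxzz  (last char: 'z')
  sorted[1] = xxzxzz$y  (last char: 'y')
  sorted[2] = xzxzz$yx  (last char: 'x')
  sorted[3] = xzz$yxxz  (last char: 'z')
  sorted[4] = yxxzxzz$  (last char: '$')
  sorted[5] = z$yxxzxz  (last char: 'z')
  sorted[6] = zxzz$yxx  (last char: 'x')
  sorted[7] = zz$yxxzx  (last char: 'x')
Last column: zyxz$zxx
Original string S is at sorted index 4

Answer: zyxz$zxx
4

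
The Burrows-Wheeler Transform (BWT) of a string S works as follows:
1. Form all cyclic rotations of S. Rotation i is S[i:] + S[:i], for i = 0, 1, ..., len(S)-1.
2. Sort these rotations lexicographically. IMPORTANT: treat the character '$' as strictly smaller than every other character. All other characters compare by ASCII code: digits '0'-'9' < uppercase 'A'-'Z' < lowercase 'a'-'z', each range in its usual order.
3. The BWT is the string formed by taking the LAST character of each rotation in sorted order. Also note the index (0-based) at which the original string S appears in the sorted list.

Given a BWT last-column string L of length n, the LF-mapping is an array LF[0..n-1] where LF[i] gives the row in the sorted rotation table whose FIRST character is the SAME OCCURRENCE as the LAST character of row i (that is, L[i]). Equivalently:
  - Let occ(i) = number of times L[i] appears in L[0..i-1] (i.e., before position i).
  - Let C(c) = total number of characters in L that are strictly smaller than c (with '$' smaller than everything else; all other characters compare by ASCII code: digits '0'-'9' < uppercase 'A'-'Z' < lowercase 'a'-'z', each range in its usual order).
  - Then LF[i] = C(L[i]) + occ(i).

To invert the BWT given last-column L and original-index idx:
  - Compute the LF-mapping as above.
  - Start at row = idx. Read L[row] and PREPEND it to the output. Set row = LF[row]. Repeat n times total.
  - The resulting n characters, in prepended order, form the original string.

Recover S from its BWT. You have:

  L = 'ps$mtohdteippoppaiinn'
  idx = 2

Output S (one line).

Answer: disappointmenthippop$

Derivation:
LF mapping: 13 18 0 8 19 11 4 2 20 3 5 14 15 12 16 17 1 6 7 9 10
Walk LF starting at row 2, prepending L[row]:
  step 1: row=2, L[2]='$', prepend. Next row=LF[2]=0
  step 2: row=0, L[0]='p', prepend. Next row=LF[0]=13
  step 3: row=13, L[13]='o', prepend. Next row=LF[13]=12
  step 4: row=12, L[12]='p', prepend. Next row=LF[12]=15
  step 5: row=15, L[15]='p', prepend. Next row=LF[15]=17
  step 6: row=17, L[17]='i', prepend. Next row=LF[17]=6
  step 7: row=6, L[6]='h', prepend. Next row=LF[6]=4
  step 8: row=4, L[4]='t', prepend. Next row=LF[4]=19
  step 9: row=19, L[19]='n', prepend. Next row=LF[19]=9
  step 10: row=9, L[9]='e', prepend. Next row=LF[9]=3
  step 11: row=3, L[3]='m', prepend. Next row=LF[3]=8
  step 12: row=8, L[8]='t', prepend. Next row=LF[8]=20
  step 13: row=20, L[20]='n', prepend. Next row=LF[20]=10
  step 14: row=10, L[10]='i', prepend. Next row=LF[10]=5
  step 15: row=5, L[5]='o', prepend. Next row=LF[5]=11
  step 16: row=11, L[11]='p', prepend. Next row=LF[11]=14
  step 17: row=14, L[14]='p', prepend. Next row=LF[14]=16
  step 18: row=16, L[16]='a', prepend. Next row=LF[16]=1
  step 19: row=1, L[1]='s', prepend. Next row=LF[1]=18
  step 20: row=18, L[18]='i', prepend. Next row=LF[18]=7
  step 21: row=7, L[7]='d', prepend. Next row=LF[7]=2
Reversed output: disappointmenthippop$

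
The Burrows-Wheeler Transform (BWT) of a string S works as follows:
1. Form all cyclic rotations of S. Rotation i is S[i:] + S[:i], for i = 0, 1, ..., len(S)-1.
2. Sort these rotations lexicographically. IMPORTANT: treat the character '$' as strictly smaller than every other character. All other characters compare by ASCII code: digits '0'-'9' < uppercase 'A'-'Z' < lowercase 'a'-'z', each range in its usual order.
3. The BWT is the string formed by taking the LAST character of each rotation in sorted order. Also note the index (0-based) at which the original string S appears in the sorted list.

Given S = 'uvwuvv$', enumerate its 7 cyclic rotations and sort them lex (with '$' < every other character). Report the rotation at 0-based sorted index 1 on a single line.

Answer: uvv$uvw

Derivation:
All 7 rotations (rotation i = S[i:]+S[:i]):
  rot[0] = uvwuvv$
  rot[1] = vwuvv$u
  rot[2] = wuvv$uv
  rot[3] = uvv$uvw
  rot[4] = vv$uvwu
  rot[5] = v$uvwuv
  rot[6] = $uvwuvv
Sorted (with $ < everything):
  sorted[0] = $uvwuvv
  sorted[1] = uvv$uvw
  sorted[2] = uvwuvv$
  sorted[3] = v$uvwuv
  sorted[4] = vv$uvwu
  sorted[5] = vwuvv$u
  sorted[6] = wuvv$uv
sorted[1] = uvv$uvw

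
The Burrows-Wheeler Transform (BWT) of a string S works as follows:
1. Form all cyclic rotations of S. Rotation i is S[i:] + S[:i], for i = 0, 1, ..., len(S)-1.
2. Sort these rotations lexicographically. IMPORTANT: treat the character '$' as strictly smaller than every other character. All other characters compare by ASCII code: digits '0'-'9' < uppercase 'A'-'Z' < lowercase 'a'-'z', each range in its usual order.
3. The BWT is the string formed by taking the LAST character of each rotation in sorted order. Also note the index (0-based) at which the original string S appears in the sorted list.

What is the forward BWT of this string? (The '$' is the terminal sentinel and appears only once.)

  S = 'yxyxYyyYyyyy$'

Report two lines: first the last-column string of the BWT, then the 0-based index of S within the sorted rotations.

All 13 rotations (rotation i = S[i:]+S[:i]):
  rot[0] = yxyxYyyYyyyy$
  rot[1] = xyxYyyYyyyy$y
  rot[2] = yxYyyYyyyy$yx
  rot[3] = xYyyYyyyy$yxy
  rot[4] = YyyYyyyy$yxyx
  rot[5] = yyYyyyy$yxyxY
  rot[6] = yYyyyy$yxyxYy
  rot[7] = Yyyyy$yxyxYyy
  rot[8] = yyyy$yxyxYyyY
  rot[9] = yyy$yxyxYyyYy
  rot[10] = yy$yxyxYyyYyy
  rot[11] = y$yxyxYyyYyyy
  rot[12] = $yxyxYyyYyyyy
Sorted (with $ < everything):
  sorted[0] = $yxyxYyyYyyyy  (last char: 'y')
  sorted[1] = YyyYyyyy$yxyx  (last char: 'x')
  sorted[2] = Yyyyy$yxyxYyy  (last char: 'y')
  sorted[3] = xYyyYyyyy$yxy  (last char: 'y')
  sorted[4] = xyxYyyYyyyy$y  (last char: 'y')
  sorted[5] = y$yxyxYyyYyyy  (last char: 'y')
  sorted[6] = yYyyyy$yxyxYy  (last char: 'y')
  sorted[7] = yxYyyYyyyy$yx  (last char: 'x')
  sorted[8] = yxyxYyyYyyyy$  (last char: '$')
  sorted[9] = yy$yxyxYyyYyy  (last char: 'y')
  sorted[10] = yyYyyyy$yxyxY  (last char: 'Y')
  sorted[11] = yyy$yxyxYyyYy  (last char: 'y')
  sorted[12] = yyyy$yxyxYyyY  (last char: 'Y')
Last column: yxyyyyyx$yYyY
Original string S is at sorted index 8

Answer: yxyyyyyx$yYyY
8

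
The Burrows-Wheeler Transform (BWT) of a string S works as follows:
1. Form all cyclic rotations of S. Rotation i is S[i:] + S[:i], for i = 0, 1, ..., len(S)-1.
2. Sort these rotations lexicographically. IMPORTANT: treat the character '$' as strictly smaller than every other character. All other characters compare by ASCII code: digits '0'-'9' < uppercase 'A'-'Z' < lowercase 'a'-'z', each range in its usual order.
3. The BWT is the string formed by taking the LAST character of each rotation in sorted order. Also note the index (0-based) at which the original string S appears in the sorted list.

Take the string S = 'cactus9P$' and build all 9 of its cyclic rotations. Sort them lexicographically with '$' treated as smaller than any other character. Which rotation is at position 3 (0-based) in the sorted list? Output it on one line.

All 9 rotations (rotation i = S[i:]+S[:i]):
  rot[0] = cactus9P$
  rot[1] = actus9P$c
  rot[2] = ctus9P$ca
  rot[3] = tus9P$cac
  rot[4] = us9P$cact
  rot[5] = s9P$cactu
  rot[6] = 9P$cactus
  rot[7] = P$cactus9
  rot[8] = $cactus9P
Sorted (with $ < everything):
  sorted[0] = $cactus9P
  sorted[1] = 9P$cactus
  sorted[2] = P$cactus9
  sorted[3] = actus9P$c
  sorted[4] = cactus9P$
  sorted[5] = ctus9P$ca
  sorted[6] = s9P$cactu
  sorted[7] = tus9P$cac
  sorted[8] = us9P$cact
sorted[3] = actus9P$c

Answer: actus9P$c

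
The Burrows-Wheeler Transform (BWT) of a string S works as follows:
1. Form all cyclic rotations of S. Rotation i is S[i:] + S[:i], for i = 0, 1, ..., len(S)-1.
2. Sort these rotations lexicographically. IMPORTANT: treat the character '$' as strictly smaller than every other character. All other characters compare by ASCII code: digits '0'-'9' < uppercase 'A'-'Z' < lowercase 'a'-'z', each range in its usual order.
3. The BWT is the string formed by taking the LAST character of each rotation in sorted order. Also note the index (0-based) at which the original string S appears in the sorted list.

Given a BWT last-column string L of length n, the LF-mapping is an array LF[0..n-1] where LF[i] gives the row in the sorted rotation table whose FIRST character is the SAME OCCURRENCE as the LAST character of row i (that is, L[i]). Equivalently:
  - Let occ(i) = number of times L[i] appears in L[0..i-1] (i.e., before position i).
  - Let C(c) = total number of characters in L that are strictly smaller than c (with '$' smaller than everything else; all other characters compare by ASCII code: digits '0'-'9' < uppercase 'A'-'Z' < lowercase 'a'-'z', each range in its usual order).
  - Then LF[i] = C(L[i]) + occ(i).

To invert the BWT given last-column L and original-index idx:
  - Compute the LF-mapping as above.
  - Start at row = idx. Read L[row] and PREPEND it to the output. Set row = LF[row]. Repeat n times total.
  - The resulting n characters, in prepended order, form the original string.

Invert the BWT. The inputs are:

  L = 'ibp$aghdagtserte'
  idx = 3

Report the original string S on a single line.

Answer: badgerspaghetti$

Derivation:
LF mapping: 10 3 11 0 1 7 9 4 2 8 14 13 5 12 15 6
Walk LF starting at row 3, prepending L[row]:
  step 1: row=3, L[3]='$', prepend. Next row=LF[3]=0
  step 2: row=0, L[0]='i', prepend. Next row=LF[0]=10
  step 3: row=10, L[10]='t', prepend. Next row=LF[10]=14
  step 4: row=14, L[14]='t', prepend. Next row=LF[14]=15
  step 5: row=15, L[15]='e', prepend. Next row=LF[15]=6
  step 6: row=6, L[6]='h', prepend. Next row=LF[6]=9
  step 7: row=9, L[9]='g', prepend. Next row=LF[9]=8
  step 8: row=8, L[8]='a', prepend. Next row=LF[8]=2
  step 9: row=2, L[2]='p', prepend. Next row=LF[2]=11
  step 10: row=11, L[11]='s', prepend. Next row=LF[11]=13
  step 11: row=13, L[13]='r', prepend. Next row=LF[13]=12
  step 12: row=12, L[12]='e', prepend. Next row=LF[12]=5
  step 13: row=5, L[5]='g', prepend. Next row=LF[5]=7
  step 14: row=7, L[7]='d', prepend. Next row=LF[7]=4
  step 15: row=4, L[4]='a', prepend. Next row=LF[4]=1
  step 16: row=1, L[1]='b', prepend. Next row=LF[1]=3
Reversed output: badgerspaghetti$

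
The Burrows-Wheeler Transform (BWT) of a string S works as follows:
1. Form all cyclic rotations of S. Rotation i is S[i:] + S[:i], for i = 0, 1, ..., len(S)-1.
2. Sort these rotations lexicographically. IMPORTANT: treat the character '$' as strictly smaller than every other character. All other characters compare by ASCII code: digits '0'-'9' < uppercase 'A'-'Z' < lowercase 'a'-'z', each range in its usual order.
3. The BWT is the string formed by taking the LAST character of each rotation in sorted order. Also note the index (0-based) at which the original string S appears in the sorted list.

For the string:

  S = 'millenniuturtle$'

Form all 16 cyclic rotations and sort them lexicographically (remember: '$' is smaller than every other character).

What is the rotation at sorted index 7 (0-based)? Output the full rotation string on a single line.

Answer: llenniuturtle$mi

Derivation:
All 16 rotations (rotation i = S[i:]+S[:i]):
  rot[0] = millenniuturtle$
  rot[1] = illenniuturtle$m
  rot[2] = llenniuturtle$mi
  rot[3] = lenniuturtle$mil
  rot[4] = enniuturtle$mill
  rot[5] = nniuturtle$mille
  rot[6] = niuturtle$millen
  rot[7] = iuturtle$millenn
  rot[8] = uturtle$millenni
  rot[9] = turtle$millenniu
  rot[10] = urtle$millenniut
  rot[11] = rtle$millenniutu
  rot[12] = tle$millenniutur
  rot[13] = le$millenniuturt
  rot[14] = e$millenniuturtl
  rot[15] = $millenniuturtle
Sorted (with $ < everything):
  sorted[0] = $millenniuturtle
  sorted[1] = e$millenniuturtl
  sorted[2] = enniuturtle$mill
  sorted[3] = illenniuturtle$m
  sorted[4] = iuturtle$millenn
  sorted[5] = le$millenniuturt
  sorted[6] = lenniuturtle$mil
  sorted[7] = llenniuturtle$mi
  sorted[8] = millenniuturtle$
  sorted[9] = niuturtle$millen
  sorted[10] = nniuturtle$mille
  sorted[11] = rtle$millenniutu
  sorted[12] = tle$millenniutur
  sorted[13] = turtle$millenniu
  sorted[14] = urtle$millenniut
  sorted[15] = uturtle$millenni
sorted[7] = llenniuturtle$mi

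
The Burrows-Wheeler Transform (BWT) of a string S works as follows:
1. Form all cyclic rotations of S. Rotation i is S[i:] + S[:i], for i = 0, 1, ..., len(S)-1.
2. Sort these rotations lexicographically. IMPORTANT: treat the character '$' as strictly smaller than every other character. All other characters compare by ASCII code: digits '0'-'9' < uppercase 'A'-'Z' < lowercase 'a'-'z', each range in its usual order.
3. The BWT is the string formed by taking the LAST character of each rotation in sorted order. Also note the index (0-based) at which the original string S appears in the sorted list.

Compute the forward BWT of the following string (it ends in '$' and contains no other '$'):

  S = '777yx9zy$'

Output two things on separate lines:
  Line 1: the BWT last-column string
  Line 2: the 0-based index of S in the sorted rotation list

Answer: y$77xyz79
1

Derivation:
All 9 rotations (rotation i = S[i:]+S[:i]):
  rot[0] = 777yx9zy$
  rot[1] = 77yx9zy$7
  rot[2] = 7yx9zy$77
  rot[3] = yx9zy$777
  rot[4] = x9zy$777y
  rot[5] = 9zy$777yx
  rot[6] = zy$777yx9
  rot[7] = y$777yx9z
  rot[8] = $777yx9zy
Sorted (with $ < everything):
  sorted[0] = $777yx9zy  (last char: 'y')
  sorted[1] = 777yx9zy$  (last char: '$')
  sorted[2] = 77yx9zy$7  (last char: '7')
  sorted[3] = 7yx9zy$77  (last char: '7')
  sorted[4] = 9zy$777yx  (last char: 'x')
  sorted[5] = x9zy$777y  (last char: 'y')
  sorted[6] = y$777yx9z  (last char: 'z')
  sorted[7] = yx9zy$777  (last char: '7')
  sorted[8] = zy$777yx9  (last char: '9')
Last column: y$77xyz79
Original string S is at sorted index 1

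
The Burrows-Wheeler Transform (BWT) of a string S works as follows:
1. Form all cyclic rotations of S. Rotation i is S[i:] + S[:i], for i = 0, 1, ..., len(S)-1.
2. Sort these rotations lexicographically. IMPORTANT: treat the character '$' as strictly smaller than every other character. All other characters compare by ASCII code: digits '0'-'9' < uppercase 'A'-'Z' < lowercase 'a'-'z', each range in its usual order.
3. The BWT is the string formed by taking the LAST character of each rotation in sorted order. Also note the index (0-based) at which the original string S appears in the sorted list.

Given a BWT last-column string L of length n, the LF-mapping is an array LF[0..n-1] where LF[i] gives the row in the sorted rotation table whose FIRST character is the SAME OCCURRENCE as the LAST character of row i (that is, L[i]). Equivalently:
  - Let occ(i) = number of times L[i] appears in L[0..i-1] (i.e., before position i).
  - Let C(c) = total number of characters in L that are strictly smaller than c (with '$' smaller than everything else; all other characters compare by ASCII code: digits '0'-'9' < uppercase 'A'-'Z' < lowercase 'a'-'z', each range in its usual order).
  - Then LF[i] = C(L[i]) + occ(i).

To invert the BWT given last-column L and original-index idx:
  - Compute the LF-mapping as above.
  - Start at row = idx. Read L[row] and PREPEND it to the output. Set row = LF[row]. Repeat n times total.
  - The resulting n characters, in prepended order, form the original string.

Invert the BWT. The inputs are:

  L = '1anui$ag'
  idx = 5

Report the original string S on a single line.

LF mapping: 1 2 6 7 5 0 3 4
Walk LF starting at row 5, prepending L[row]:
  step 1: row=5, L[5]='$', prepend. Next row=LF[5]=0
  step 2: row=0, L[0]='1', prepend. Next row=LF[0]=1
  step 3: row=1, L[1]='a', prepend. Next row=LF[1]=2
  step 4: row=2, L[2]='n', prepend. Next row=LF[2]=6
  step 5: row=6, L[6]='a', prepend. Next row=LF[6]=3
  step 6: row=3, L[3]='u', prepend. Next row=LF[3]=7
  step 7: row=7, L[7]='g', prepend. Next row=LF[7]=4
  step 8: row=4, L[4]='i', prepend. Next row=LF[4]=5
Reversed output: iguana1$

Answer: iguana1$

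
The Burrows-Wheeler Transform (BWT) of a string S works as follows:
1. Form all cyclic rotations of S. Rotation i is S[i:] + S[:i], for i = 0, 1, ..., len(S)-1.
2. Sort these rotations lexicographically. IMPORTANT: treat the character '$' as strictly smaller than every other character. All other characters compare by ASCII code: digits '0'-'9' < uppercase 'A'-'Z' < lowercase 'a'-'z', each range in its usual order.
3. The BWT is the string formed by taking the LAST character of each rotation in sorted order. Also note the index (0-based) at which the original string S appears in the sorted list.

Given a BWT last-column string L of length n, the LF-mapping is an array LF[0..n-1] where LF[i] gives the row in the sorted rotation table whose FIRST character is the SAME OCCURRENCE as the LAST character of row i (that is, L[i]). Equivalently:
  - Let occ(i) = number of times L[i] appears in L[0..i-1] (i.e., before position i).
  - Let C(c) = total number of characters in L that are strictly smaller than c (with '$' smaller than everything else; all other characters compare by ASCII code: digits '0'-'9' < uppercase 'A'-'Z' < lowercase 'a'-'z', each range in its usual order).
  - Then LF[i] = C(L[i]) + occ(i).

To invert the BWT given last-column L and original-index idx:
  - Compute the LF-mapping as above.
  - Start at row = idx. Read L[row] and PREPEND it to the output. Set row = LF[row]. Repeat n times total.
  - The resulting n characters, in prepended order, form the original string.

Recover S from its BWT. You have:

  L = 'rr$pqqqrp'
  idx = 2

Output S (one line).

Answer: prrpqqqr$

Derivation:
LF mapping: 6 7 0 1 3 4 5 8 2
Walk LF starting at row 2, prepending L[row]:
  step 1: row=2, L[2]='$', prepend. Next row=LF[2]=0
  step 2: row=0, L[0]='r', prepend. Next row=LF[0]=6
  step 3: row=6, L[6]='q', prepend. Next row=LF[6]=5
  step 4: row=5, L[5]='q', prepend. Next row=LF[5]=4
  step 5: row=4, L[4]='q', prepend. Next row=LF[4]=3
  step 6: row=3, L[3]='p', prepend. Next row=LF[3]=1
  step 7: row=1, L[1]='r', prepend. Next row=LF[1]=7
  step 8: row=7, L[7]='r', prepend. Next row=LF[7]=8
  step 9: row=8, L[8]='p', prepend. Next row=LF[8]=2
Reversed output: prrpqqqr$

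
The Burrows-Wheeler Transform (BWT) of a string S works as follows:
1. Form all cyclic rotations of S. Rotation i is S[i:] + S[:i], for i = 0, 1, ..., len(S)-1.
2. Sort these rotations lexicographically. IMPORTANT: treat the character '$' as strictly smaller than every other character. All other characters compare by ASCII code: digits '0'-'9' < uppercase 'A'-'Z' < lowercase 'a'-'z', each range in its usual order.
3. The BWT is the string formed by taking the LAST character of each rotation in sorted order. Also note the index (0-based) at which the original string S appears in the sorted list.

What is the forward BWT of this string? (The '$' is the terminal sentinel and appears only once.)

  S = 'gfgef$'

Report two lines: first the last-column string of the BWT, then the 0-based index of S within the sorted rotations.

Answer: fgegf$
5

Derivation:
All 6 rotations (rotation i = S[i:]+S[:i]):
  rot[0] = gfgef$
  rot[1] = fgef$g
  rot[2] = gef$gf
  rot[3] = ef$gfg
  rot[4] = f$gfge
  rot[5] = $gfgef
Sorted (with $ < everything):
  sorted[0] = $gfgef  (last char: 'f')
  sorted[1] = ef$gfg  (last char: 'g')
  sorted[2] = f$gfge  (last char: 'e')
  sorted[3] = fgef$g  (last char: 'g')
  sorted[4] = gef$gf  (last char: 'f')
  sorted[5] = gfgef$  (last char: '$')
Last column: fgegf$
Original string S is at sorted index 5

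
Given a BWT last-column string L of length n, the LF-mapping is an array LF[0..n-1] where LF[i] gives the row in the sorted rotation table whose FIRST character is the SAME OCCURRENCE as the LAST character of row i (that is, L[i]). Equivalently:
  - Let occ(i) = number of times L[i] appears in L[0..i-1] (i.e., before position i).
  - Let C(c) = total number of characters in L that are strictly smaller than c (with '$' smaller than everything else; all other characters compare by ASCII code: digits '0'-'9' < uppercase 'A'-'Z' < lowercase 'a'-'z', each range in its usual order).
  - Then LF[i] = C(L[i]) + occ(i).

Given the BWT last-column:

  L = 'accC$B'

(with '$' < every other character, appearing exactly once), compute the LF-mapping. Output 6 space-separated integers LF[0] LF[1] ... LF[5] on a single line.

Answer: 3 4 5 2 0 1

Derivation:
Char counts: '$':1, 'B':1, 'C':1, 'a':1, 'c':2
C (first-col start): C('$')=0, C('B')=1, C('C')=2, C('a')=3, C('c')=4
L[0]='a': occ=0, LF[0]=C('a')+0=3+0=3
L[1]='c': occ=0, LF[1]=C('c')+0=4+0=4
L[2]='c': occ=1, LF[2]=C('c')+1=4+1=5
L[3]='C': occ=0, LF[3]=C('C')+0=2+0=2
L[4]='$': occ=0, LF[4]=C('$')+0=0+0=0
L[5]='B': occ=0, LF[5]=C('B')+0=1+0=1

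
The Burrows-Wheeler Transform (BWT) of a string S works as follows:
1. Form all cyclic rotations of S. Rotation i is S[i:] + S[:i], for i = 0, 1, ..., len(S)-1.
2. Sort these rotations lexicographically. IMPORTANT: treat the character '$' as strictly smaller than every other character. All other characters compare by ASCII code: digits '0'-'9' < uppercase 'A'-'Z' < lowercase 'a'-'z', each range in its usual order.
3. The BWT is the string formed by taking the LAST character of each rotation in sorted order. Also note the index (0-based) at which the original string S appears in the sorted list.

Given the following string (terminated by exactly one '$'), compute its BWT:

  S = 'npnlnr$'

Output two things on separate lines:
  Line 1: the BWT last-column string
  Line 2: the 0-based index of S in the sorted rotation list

Answer: rnp$lnn
3

Derivation:
All 7 rotations (rotation i = S[i:]+S[:i]):
  rot[0] = npnlnr$
  rot[1] = pnlnr$n
  rot[2] = nlnr$np
  rot[3] = lnr$npn
  rot[4] = nr$npnl
  rot[5] = r$npnln
  rot[6] = $npnlnr
Sorted (with $ < everything):
  sorted[0] = $npnlnr  (last char: 'r')
  sorted[1] = lnr$npn  (last char: 'n')
  sorted[2] = nlnr$np  (last char: 'p')
  sorted[3] = npnlnr$  (last char: '$')
  sorted[4] = nr$npnl  (last char: 'l')
  sorted[5] = pnlnr$n  (last char: 'n')
  sorted[6] = r$npnln  (last char: 'n')
Last column: rnp$lnn
Original string S is at sorted index 3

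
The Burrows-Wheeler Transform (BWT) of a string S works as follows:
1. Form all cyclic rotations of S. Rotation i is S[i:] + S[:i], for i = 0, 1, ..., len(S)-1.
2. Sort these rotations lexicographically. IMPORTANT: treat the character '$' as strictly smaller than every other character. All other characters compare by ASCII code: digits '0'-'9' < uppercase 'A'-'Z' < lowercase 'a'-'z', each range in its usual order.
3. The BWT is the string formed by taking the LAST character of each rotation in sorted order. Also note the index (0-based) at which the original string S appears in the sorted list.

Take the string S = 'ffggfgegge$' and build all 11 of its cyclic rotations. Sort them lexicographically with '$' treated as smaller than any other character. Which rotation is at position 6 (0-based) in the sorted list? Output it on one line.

All 11 rotations (rotation i = S[i:]+S[:i]):
  rot[0] = ffggfgegge$
  rot[1] = fggfgegge$f
  rot[2] = ggfgegge$ff
  rot[3] = gfgegge$ffg
  rot[4] = fgegge$ffgg
  rot[5] = gegge$ffggf
  rot[6] = egge$ffggfg
  rot[7] = gge$ffggfge
  rot[8] = ge$ffggfgeg
  rot[9] = e$ffggfgegg
  rot[10] = $ffggfgegge
Sorted (with $ < everything):
  sorted[0] = $ffggfgegge
  sorted[1] = e$ffggfgegg
  sorted[2] = egge$ffggfg
  sorted[3] = ffggfgegge$
  sorted[4] = fgegge$ffgg
  sorted[5] = fggfgegge$f
  sorted[6] = ge$ffggfgeg
  sorted[7] = gegge$ffggf
  sorted[8] = gfgegge$ffg
  sorted[9] = gge$ffggfge
  sorted[10] = ggfgegge$ff
sorted[6] = ge$ffggfgeg

Answer: ge$ffggfgeg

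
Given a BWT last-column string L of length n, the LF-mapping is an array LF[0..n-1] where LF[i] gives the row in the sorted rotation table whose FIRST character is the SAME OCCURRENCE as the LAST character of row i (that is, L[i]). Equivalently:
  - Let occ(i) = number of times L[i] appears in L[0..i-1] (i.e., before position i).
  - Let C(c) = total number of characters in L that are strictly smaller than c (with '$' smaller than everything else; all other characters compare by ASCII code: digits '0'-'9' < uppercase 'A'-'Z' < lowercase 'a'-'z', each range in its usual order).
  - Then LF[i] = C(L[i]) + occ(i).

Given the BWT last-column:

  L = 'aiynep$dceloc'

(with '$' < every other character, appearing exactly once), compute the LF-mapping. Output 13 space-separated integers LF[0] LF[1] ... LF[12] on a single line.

Answer: 1 7 12 9 5 11 0 4 2 6 8 10 3

Derivation:
Char counts: '$':1, 'a':1, 'c':2, 'd':1, 'e':2, 'i':1, 'l':1, 'n':1, 'o':1, 'p':1, 'y':1
C (first-col start): C('$')=0, C('a')=1, C('c')=2, C('d')=4, C('e')=5, C('i')=7, C('l')=8, C('n')=9, C('o')=10, C('p')=11, C('y')=12
L[0]='a': occ=0, LF[0]=C('a')+0=1+0=1
L[1]='i': occ=0, LF[1]=C('i')+0=7+0=7
L[2]='y': occ=0, LF[2]=C('y')+0=12+0=12
L[3]='n': occ=0, LF[3]=C('n')+0=9+0=9
L[4]='e': occ=0, LF[4]=C('e')+0=5+0=5
L[5]='p': occ=0, LF[5]=C('p')+0=11+0=11
L[6]='$': occ=0, LF[6]=C('$')+0=0+0=0
L[7]='d': occ=0, LF[7]=C('d')+0=4+0=4
L[8]='c': occ=0, LF[8]=C('c')+0=2+0=2
L[9]='e': occ=1, LF[9]=C('e')+1=5+1=6
L[10]='l': occ=0, LF[10]=C('l')+0=8+0=8
L[11]='o': occ=0, LF[11]=C('o')+0=10+0=10
L[12]='c': occ=1, LF[12]=C('c')+1=2+1=3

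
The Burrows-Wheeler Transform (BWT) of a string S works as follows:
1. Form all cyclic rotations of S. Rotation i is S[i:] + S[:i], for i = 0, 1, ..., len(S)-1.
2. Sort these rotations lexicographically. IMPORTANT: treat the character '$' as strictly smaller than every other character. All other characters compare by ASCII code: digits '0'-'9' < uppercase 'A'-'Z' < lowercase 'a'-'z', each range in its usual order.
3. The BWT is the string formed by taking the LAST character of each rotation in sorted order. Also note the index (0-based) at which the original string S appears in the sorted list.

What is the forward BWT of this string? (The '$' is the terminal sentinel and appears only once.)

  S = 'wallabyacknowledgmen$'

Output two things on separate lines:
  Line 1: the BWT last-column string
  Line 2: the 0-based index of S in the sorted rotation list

All 21 rotations (rotation i = S[i:]+S[:i]):
  rot[0] = wallabyacknowledgmen$
  rot[1] = allabyacknowledgmen$w
  rot[2] = llabyacknowledgmen$wa
  rot[3] = labyacknowledgmen$wal
  rot[4] = abyacknowledgmen$wall
  rot[5] = byacknowledgmen$walla
  rot[6] = yacknowledgmen$wallab
  rot[7] = acknowledgmen$wallaby
  rot[8] = cknowledgmen$wallabya
  rot[9] = knowledgmen$wallabyac
  rot[10] = nowledgmen$wallabyack
  rot[11] = owledgmen$wallabyackn
  rot[12] = wledgmen$wallabyackno
  rot[13] = ledgmen$wallabyacknow
  rot[14] = edgmen$wallabyacknowl
  rot[15] = dgmen$wallabyacknowle
  rot[16] = gmen$wallabyacknowled
  rot[17] = men$wallabyacknowledg
  rot[18] = en$wallabyacknowledgm
  rot[19] = n$wallabyacknowledgme
  rot[20] = $wallabyacknowledgmen
Sorted (with $ < everything):
  sorted[0] = $wallabyacknowledgmen  (last char: 'n')
  sorted[1] = abyacknowledgmen$wall  (last char: 'l')
  sorted[2] = acknowledgmen$wallaby  (last char: 'y')
  sorted[3] = allabyacknowledgmen$w  (last char: 'w')
  sorted[4] = byacknowledgmen$walla  (last char: 'a')
  sorted[5] = cknowledgmen$wallabya  (last char: 'a')
  sorted[6] = dgmen$wallabyacknowle  (last char: 'e')
  sorted[7] = edgmen$wallabyacknowl  (last char: 'l')
  sorted[8] = en$wallabyacknowledgm  (last char: 'm')
  sorted[9] = gmen$wallabyacknowled  (last char: 'd')
  sorted[10] = knowledgmen$wallabyac  (last char: 'c')
  sorted[11] = labyacknowledgmen$wal  (last char: 'l')
  sorted[12] = ledgmen$wallabyacknow  (last char: 'w')
  sorted[13] = llabyacknowledgmen$wa  (last char: 'a')
  sorted[14] = men$wallabyacknowledg  (last char: 'g')
  sorted[15] = n$wallabyacknowledgme  (last char: 'e')
  sorted[16] = nowledgmen$wallabyack  (last char: 'k')
  sorted[17] = owledgmen$wallabyackn  (last char: 'n')
  sorted[18] = wallabyacknowledgmen$  (last char: '$')
  sorted[19] = wledgmen$wallabyackno  (last char: 'o')
  sorted[20] = yacknowledgmen$wallab  (last char: 'b')
Last column: nlywaaelmdclwagekn$ob
Original string S is at sorted index 18

Answer: nlywaaelmdclwagekn$ob
18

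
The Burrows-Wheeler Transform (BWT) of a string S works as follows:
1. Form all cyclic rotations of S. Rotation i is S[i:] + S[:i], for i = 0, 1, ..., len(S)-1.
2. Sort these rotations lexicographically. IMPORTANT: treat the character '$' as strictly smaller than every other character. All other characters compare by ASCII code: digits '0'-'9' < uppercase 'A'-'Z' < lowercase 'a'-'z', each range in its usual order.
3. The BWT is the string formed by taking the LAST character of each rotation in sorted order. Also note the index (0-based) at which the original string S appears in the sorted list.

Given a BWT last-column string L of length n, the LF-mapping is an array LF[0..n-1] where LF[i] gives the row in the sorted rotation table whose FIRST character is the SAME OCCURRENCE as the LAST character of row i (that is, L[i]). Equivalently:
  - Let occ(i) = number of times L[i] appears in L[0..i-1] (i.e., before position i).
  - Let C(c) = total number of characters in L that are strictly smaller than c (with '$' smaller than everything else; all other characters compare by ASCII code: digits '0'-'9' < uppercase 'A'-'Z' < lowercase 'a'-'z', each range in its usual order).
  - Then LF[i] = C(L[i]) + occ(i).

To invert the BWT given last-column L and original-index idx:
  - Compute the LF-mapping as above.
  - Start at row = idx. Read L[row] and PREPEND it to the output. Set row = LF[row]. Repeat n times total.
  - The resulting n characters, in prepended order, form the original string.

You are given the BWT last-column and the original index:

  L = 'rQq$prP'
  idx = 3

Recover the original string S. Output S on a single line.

Answer: pqQPrr$

Derivation:
LF mapping: 5 2 4 0 3 6 1
Walk LF starting at row 3, prepending L[row]:
  step 1: row=3, L[3]='$', prepend. Next row=LF[3]=0
  step 2: row=0, L[0]='r', prepend. Next row=LF[0]=5
  step 3: row=5, L[5]='r', prepend. Next row=LF[5]=6
  step 4: row=6, L[6]='P', prepend. Next row=LF[6]=1
  step 5: row=1, L[1]='Q', prepend. Next row=LF[1]=2
  step 6: row=2, L[2]='q', prepend. Next row=LF[2]=4
  step 7: row=4, L[4]='p', prepend. Next row=LF[4]=3
Reversed output: pqQPrr$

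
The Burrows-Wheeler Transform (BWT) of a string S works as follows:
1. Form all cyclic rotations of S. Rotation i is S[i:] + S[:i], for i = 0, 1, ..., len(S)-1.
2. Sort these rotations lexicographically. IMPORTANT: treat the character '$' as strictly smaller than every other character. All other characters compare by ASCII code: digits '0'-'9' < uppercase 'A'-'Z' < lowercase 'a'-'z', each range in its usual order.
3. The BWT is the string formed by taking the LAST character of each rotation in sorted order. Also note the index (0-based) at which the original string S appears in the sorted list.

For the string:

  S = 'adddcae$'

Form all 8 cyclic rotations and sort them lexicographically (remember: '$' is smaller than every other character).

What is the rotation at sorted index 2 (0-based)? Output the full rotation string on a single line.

Answer: ae$adddc

Derivation:
All 8 rotations (rotation i = S[i:]+S[:i]):
  rot[0] = adddcae$
  rot[1] = dddcae$a
  rot[2] = ddcae$ad
  rot[3] = dcae$add
  rot[4] = cae$addd
  rot[5] = ae$adddc
  rot[6] = e$adddca
  rot[7] = $adddcae
Sorted (with $ < everything):
  sorted[0] = $adddcae
  sorted[1] = adddcae$
  sorted[2] = ae$adddc
  sorted[3] = cae$addd
  sorted[4] = dcae$add
  sorted[5] = ddcae$ad
  sorted[6] = dddcae$a
  sorted[7] = e$adddca
sorted[2] = ae$adddc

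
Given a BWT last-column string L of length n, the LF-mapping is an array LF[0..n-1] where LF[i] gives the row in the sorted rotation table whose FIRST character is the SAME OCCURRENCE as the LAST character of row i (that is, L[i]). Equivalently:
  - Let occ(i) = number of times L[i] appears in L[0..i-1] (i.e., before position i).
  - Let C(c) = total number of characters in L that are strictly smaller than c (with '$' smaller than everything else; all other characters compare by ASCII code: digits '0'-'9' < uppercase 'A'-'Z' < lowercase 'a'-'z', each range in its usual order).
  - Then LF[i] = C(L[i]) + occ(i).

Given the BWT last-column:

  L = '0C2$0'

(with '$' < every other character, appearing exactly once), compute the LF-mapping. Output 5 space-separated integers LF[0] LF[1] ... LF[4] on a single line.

Char counts: '$':1, '0':2, '2':1, 'C':1
C (first-col start): C('$')=0, C('0')=1, C('2')=3, C('C')=4
L[0]='0': occ=0, LF[0]=C('0')+0=1+0=1
L[1]='C': occ=0, LF[1]=C('C')+0=4+0=4
L[2]='2': occ=0, LF[2]=C('2')+0=3+0=3
L[3]='$': occ=0, LF[3]=C('$')+0=0+0=0
L[4]='0': occ=1, LF[4]=C('0')+1=1+1=2

Answer: 1 4 3 0 2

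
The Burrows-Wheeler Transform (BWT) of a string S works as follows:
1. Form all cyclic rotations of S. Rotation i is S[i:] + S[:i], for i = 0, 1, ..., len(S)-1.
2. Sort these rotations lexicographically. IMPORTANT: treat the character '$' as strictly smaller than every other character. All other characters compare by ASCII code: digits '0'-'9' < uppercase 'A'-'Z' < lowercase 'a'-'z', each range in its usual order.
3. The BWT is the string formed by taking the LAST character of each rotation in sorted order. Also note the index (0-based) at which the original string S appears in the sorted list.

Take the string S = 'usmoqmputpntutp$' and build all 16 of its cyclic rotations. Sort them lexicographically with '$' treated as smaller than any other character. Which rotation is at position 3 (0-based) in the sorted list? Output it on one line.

All 16 rotations (rotation i = S[i:]+S[:i]):
  rot[0] = usmoqmputpntutp$
  rot[1] = smoqmputpntutp$u
  rot[2] = moqmputpntutp$us
  rot[3] = oqmputpntutp$usm
  rot[4] = qmputpntutp$usmo
  rot[5] = mputpntutp$usmoq
  rot[6] = putpntutp$usmoqm
  rot[7] = utpntutp$usmoqmp
  rot[8] = tpntutp$usmoqmpu
  rot[9] = pntutp$usmoqmput
  rot[10] = ntutp$usmoqmputp
  rot[11] = tutp$usmoqmputpn
  rot[12] = utp$usmoqmputpnt
  rot[13] = tp$usmoqmputpntu
  rot[14] = p$usmoqmputpntut
  rot[15] = $usmoqmputpntutp
Sorted (with $ < everything):
  sorted[0] = $usmoqmputpntutp
  sorted[1] = moqmputpntutp$us
  sorted[2] = mputpntutp$usmoq
  sorted[3] = ntutp$usmoqmputp
  sorted[4] = oqmputpntutp$usm
  sorted[5] = p$usmoqmputpntut
  sorted[6] = pntutp$usmoqmput
  sorted[7] = putpntutp$usmoqm
  sorted[8] = qmputpntutp$usmo
  sorted[9] = smoqmputpntutp$u
  sorted[10] = tp$usmoqmputpntu
  sorted[11] = tpntutp$usmoqmpu
  sorted[12] = tutp$usmoqmputpn
  sorted[13] = usmoqmputpntutp$
  sorted[14] = utp$usmoqmputpnt
  sorted[15] = utpntutp$usmoqmp
sorted[3] = ntutp$usmoqmputp

Answer: ntutp$usmoqmputp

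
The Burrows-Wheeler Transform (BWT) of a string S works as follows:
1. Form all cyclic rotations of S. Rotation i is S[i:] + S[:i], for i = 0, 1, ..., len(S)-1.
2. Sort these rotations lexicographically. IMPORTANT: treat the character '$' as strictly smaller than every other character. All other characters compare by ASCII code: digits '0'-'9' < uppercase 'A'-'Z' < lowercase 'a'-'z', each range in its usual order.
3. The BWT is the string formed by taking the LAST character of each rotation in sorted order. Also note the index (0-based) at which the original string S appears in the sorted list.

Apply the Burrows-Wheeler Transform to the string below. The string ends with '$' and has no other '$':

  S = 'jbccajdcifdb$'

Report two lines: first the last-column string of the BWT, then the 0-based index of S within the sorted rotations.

All 13 rotations (rotation i = S[i:]+S[:i]):
  rot[0] = jbccajdcifdb$
  rot[1] = bccajdcifdb$j
  rot[2] = ccajdcifdb$jb
  rot[3] = cajdcifdb$jbc
  rot[4] = ajdcifdb$jbcc
  rot[5] = jdcifdb$jbcca
  rot[6] = dcifdb$jbccaj
  rot[7] = cifdb$jbccajd
  rot[8] = ifdb$jbccajdc
  rot[9] = fdb$jbccajdci
  rot[10] = db$jbccajdcif
  rot[11] = b$jbccajdcifd
  rot[12] = $jbccajdcifdb
Sorted (with $ < everything):
  sorted[0] = $jbccajdcifdb  (last char: 'b')
  sorted[1] = ajdcifdb$jbcc  (last char: 'c')
  sorted[2] = b$jbccajdcifd  (last char: 'd')
  sorted[3] = bccajdcifdb$j  (last char: 'j')
  sorted[4] = cajdcifdb$jbc  (last char: 'c')
  sorted[5] = ccajdcifdb$jb  (last char: 'b')
  sorted[6] = cifdb$jbccajd  (last char: 'd')
  sorted[7] = db$jbccajdcif  (last char: 'f')
  sorted[8] = dcifdb$jbccaj  (last char: 'j')
  sorted[9] = fdb$jbccajdci  (last char: 'i')
  sorted[10] = ifdb$jbccajdc  (last char: 'c')
  sorted[11] = jbccajdcifdb$  (last char: '$')
  sorted[12] = jdcifdb$jbcca  (last char: 'a')
Last column: bcdjcbdfjic$a
Original string S is at sorted index 11

Answer: bcdjcbdfjic$a
11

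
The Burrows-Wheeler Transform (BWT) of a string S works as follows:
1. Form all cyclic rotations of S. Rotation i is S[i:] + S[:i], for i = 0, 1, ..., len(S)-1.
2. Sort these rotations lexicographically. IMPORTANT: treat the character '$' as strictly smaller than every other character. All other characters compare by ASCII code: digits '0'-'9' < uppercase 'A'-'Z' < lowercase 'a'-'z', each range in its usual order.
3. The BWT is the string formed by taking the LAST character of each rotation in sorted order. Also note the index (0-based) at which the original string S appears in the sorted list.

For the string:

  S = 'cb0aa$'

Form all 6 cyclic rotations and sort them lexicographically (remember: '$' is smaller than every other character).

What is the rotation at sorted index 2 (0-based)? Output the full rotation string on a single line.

Answer: a$cb0a

Derivation:
All 6 rotations (rotation i = S[i:]+S[:i]):
  rot[0] = cb0aa$
  rot[1] = b0aa$c
  rot[2] = 0aa$cb
  rot[3] = aa$cb0
  rot[4] = a$cb0a
  rot[5] = $cb0aa
Sorted (with $ < everything):
  sorted[0] = $cb0aa
  sorted[1] = 0aa$cb
  sorted[2] = a$cb0a
  sorted[3] = aa$cb0
  sorted[4] = b0aa$c
  sorted[5] = cb0aa$
sorted[2] = a$cb0a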